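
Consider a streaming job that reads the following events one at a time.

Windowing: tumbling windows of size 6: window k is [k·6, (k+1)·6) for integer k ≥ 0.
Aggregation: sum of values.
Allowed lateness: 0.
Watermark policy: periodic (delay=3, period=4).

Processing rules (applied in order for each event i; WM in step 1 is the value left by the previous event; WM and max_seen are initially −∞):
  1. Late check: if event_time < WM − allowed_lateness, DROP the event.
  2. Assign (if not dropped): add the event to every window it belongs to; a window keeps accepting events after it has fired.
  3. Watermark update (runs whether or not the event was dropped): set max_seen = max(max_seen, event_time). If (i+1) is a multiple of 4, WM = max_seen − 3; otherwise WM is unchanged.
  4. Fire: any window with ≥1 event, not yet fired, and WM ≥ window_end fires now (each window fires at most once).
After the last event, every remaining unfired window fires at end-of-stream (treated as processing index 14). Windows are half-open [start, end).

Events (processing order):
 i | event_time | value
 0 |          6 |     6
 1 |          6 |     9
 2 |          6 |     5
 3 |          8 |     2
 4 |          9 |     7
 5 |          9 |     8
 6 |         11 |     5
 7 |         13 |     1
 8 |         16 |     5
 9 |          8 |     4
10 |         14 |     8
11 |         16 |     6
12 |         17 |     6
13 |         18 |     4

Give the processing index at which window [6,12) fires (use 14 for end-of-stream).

11

i=0 t=6 v=6: → [6,12); WM=−∞
i=1 t=6 v=9: → [6,12); WM=−∞
i=2 t=6 v=5: → [6,12); WM=−∞
i=3 t=8 v=2: → [6,12); WM=5
i=4 t=9 v=7: → [6,12); WM=5
i=5 t=9 v=8: → [6,12); WM=5
i=6 t=11 v=5: → [6,12); WM=5
i=7 t=13 v=1: → [12,18); WM=10
i=8 t=16 v=5: → [12,18); WM=10
i=9 t=8 v=4: DROP (t<10-0); WM=10
i=10 t=14 v=8: → [12,18); WM=10
i=11 t=16 v=6: → [12,18); WM=13; [6,12) fires=42
i=12 t=17 v=6: → [12,18); WM=13
i=13 t=18 v=4: → [18,24); WM=13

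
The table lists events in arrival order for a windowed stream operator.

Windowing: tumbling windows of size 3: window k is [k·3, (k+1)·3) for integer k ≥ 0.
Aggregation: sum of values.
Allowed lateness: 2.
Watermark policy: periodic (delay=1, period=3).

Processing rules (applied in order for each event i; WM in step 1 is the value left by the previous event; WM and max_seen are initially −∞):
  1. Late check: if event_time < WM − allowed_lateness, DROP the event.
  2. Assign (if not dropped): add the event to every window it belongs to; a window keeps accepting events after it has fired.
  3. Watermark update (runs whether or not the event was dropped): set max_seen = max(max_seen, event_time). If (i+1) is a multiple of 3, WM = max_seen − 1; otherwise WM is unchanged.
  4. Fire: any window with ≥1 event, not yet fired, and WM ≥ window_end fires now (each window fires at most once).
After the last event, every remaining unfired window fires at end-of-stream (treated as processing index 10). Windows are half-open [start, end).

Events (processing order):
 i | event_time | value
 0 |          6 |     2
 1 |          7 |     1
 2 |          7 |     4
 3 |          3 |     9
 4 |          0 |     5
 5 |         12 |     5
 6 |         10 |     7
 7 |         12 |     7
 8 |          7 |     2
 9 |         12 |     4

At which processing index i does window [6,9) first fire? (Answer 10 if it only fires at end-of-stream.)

i=0 t=6 v=2: → [6,9); WM=−∞
i=1 t=7 v=1: → [6,9); WM=−∞
i=2 t=7 v=4: → [6,9); WM=6
i=3 t=3 v=9: DROP (t<6-2); WM=6
i=4 t=0 v=5: DROP (t<6-2); WM=6
i=5 t=12 v=5: → [12,15); WM=11; [6,9) fires=7
i=6 t=10 v=7: → [9,12); WM=11
i=7 t=12 v=7: → [12,15); WM=11
i=8 t=7 v=2: DROP (t<11-2); WM=11
i=9 t=12 v=4: → [12,15); WM=11

5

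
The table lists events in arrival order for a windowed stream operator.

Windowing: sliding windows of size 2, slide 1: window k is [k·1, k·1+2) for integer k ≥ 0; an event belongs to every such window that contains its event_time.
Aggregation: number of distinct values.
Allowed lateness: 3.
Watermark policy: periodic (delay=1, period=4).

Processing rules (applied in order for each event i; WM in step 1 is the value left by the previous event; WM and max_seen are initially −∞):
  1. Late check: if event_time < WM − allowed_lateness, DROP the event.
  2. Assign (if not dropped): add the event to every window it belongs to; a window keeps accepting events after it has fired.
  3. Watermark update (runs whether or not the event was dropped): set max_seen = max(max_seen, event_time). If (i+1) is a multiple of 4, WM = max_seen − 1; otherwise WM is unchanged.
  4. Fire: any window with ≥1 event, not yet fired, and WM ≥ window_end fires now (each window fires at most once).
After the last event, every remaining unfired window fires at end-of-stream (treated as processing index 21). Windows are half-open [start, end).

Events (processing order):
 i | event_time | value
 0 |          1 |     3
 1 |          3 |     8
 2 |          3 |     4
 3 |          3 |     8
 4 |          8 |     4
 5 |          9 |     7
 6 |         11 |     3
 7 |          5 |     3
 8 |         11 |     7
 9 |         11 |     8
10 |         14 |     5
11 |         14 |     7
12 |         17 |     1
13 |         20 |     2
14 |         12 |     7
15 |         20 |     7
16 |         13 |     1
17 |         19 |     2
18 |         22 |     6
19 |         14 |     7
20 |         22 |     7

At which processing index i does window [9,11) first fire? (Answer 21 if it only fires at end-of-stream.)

i=0 t=1 v=3: → [1,3),[0,2); WM=−∞
i=1 t=3 v=8: → [3,5),[2,4); WM=−∞
i=2 t=3 v=4: → [3,5),[2,4); WM=−∞
i=3 t=3 v=8: → [3,5),[2,4); WM=2; [0,2) fires=1
i=4 t=8 v=4: → [8,10),[7,9); WM=2
i=5 t=9 v=7: → [9,11),[8,10); WM=2
i=6 t=11 v=3: → [11,13),[10,12); WM=2
i=7 t=5 v=3: → [5,7),[4,6); WM=10; [1,3) fires=1 [2,4) fires=2 [3,5) fires=2 [4,6) fires=1 [5,7) fires=1 [7,9) fires=1 [8,10) fires=2
i=8 t=11 v=7: → [11,13),[10,12); WM=10
i=9 t=11 v=8: → [11,13),[10,12); WM=10
i=10 t=14 v=5: → [14,16),[13,15); WM=10
i=11 t=14 v=7: → [14,16),[13,15); WM=13; [9,11) fires=1 [10,12) fires=3 [11,13) fires=3
i=12 t=17 v=1: → [17,19),[16,18); WM=13
i=13 t=20 v=2: → [20,22),[19,21); WM=13
i=14 t=12 v=7: → [12,14),[11,13); WM=13
i=15 t=20 v=7: → [20,22),[19,21); WM=19; [12,14) fires=1 [13,15) fires=2 [14,16) fires=2 [16,18) fires=1 [17,19) fires=1
i=16 t=13 v=1: DROP (t<19-3); WM=19
i=17 t=19 v=2: → [19,21),[18,20); WM=19
i=18 t=22 v=6: → [22,24),[21,23); WM=19
i=19 t=14 v=7: DROP (t<19-3); WM=21; [18,20) fires=1 [19,21) fires=2
i=20 t=22 v=7: → [22,24),[21,23); WM=21

11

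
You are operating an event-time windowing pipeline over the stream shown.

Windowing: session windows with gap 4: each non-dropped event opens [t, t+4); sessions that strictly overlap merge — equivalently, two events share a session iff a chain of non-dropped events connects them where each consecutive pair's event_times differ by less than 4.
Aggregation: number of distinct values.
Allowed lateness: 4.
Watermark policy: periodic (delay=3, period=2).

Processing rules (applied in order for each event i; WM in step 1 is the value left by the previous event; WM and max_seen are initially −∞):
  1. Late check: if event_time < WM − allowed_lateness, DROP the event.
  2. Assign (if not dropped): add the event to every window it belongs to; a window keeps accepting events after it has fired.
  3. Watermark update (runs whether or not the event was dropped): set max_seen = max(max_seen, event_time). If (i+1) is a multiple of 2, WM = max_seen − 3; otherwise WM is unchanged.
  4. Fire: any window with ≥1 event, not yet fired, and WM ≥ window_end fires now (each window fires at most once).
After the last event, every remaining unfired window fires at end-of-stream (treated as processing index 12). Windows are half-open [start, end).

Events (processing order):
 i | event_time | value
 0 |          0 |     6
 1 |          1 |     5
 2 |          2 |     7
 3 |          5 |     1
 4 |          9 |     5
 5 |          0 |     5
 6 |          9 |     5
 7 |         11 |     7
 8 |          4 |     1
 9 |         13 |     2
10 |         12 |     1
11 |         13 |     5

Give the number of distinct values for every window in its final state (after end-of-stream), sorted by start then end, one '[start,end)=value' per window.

i=0 t=0 v=6: → [0,4); WM=−∞
i=1 t=1 v=5: → [0,5); WM=-2
i=2 t=2 v=7: → [0,6); WM=-2
i=3 t=5 v=1: → [0,9); WM=2
i=4 t=9 v=5: → [9,13); WM=2
i=5 t=0 v=5: → [0,9); WM=6
i=6 t=9 v=5: → [9,13); WM=6
i=7 t=11 v=7: → [9,15); WM=8
i=8 t=4 v=1: → [0,9); WM=8
i=9 t=13 v=2: → [9,17); WM=10
i=10 t=12 v=1: → [9,17); WM=10
i=11 t=13 v=5: → [9,17); WM=10

[0,9)=4 [9,17)=4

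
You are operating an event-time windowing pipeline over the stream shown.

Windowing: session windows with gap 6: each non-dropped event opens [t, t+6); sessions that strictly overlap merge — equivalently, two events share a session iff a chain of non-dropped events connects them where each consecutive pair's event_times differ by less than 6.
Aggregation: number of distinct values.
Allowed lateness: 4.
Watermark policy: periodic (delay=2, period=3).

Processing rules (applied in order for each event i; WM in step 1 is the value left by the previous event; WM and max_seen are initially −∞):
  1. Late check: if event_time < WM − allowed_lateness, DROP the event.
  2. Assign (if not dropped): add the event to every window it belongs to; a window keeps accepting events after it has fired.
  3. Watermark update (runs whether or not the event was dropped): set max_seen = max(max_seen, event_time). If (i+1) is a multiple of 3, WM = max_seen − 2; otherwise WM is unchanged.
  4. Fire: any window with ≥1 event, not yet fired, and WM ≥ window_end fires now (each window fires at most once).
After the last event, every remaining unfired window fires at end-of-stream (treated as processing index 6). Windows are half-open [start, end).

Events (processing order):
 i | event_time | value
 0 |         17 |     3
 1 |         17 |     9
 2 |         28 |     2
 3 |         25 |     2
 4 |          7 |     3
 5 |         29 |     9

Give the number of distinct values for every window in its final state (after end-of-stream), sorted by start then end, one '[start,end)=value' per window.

i=0 t=17 v=3: → [17,23); WM=−∞
i=1 t=17 v=9: → [17,23); WM=−∞
i=2 t=28 v=2: → [28,34); WM=26
i=3 t=25 v=2: → [25,34); WM=26
i=4 t=7 v=3: DROP (t<26-4); WM=26
i=5 t=29 v=9: → [25,35); WM=27

[17,23)=2 [25,35)=2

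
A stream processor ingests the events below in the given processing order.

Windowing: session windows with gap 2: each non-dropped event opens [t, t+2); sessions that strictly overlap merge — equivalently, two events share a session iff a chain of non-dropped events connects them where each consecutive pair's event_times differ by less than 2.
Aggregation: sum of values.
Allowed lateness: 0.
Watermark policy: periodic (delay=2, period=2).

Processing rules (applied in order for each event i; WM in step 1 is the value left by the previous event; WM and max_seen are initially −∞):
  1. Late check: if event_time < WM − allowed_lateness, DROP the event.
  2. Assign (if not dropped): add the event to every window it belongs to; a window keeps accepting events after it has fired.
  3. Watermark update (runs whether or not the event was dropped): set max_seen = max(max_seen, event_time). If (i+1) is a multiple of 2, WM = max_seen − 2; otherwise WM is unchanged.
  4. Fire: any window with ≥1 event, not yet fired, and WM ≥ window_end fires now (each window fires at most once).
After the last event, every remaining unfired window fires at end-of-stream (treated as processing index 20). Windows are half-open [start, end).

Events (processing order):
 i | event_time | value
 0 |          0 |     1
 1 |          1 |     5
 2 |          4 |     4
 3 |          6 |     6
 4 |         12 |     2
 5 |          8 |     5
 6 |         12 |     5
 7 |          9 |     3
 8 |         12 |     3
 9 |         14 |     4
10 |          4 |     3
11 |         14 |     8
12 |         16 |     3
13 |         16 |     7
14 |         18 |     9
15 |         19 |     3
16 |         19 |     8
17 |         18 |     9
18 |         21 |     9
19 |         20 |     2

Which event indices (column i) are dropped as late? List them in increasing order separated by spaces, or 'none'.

i=0 t=0 v=1: → [0,2); WM=−∞
i=1 t=1 v=5: → [0,3); WM=-1
i=2 t=4 v=4: → [4,6); WM=-1
i=3 t=6 v=6: → [6,8); WM=4
i=4 t=12 v=2: → [12,14); WM=4
i=5 t=8 v=5: → [8,10); WM=10
i=6 t=12 v=5: → [12,14); WM=10
i=7 t=9 v=3: DROP (t<10-0); WM=10
i=8 t=12 v=3: → [12,14); WM=10
i=9 t=14 v=4: → [14,16); WM=12
i=10 t=4 v=3: DROP (t<12-0); WM=12
i=11 t=14 v=8: → [14,16); WM=12
i=12 t=16 v=3: → [16,18); WM=12
i=13 t=16 v=7: → [16,18); WM=14
i=14 t=18 v=9: → [18,20); WM=14
i=15 t=19 v=3: → [18,21); WM=17
i=16 t=19 v=8: → [18,21); WM=17
i=17 t=18 v=9: → [18,21); WM=17
i=18 t=21 v=9: → [21,23); WM=17
i=19 t=20 v=2: → [18,23); WM=19

7 10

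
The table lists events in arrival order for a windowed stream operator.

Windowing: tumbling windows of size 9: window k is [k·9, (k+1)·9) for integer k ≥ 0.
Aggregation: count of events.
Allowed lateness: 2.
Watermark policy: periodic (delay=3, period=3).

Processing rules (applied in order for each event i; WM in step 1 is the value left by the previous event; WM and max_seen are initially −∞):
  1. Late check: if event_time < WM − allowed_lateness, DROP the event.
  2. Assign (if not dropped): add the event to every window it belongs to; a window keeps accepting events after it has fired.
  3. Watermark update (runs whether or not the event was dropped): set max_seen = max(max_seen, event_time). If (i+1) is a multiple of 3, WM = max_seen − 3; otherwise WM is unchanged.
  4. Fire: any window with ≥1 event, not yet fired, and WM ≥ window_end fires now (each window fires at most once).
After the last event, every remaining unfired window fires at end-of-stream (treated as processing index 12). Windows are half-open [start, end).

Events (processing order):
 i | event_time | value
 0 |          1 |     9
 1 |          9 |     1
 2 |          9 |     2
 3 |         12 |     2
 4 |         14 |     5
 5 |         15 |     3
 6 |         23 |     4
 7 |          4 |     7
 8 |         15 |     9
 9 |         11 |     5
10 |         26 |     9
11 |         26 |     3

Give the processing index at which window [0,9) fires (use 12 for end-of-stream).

i=0 t=1 v=9: → [0,9); WM=−∞
i=1 t=9 v=1: → [9,18); WM=−∞
i=2 t=9 v=2: → [9,18); WM=6
i=3 t=12 v=2: → [9,18); WM=6
i=4 t=14 v=5: → [9,18); WM=6
i=5 t=15 v=3: → [9,18); WM=12; [0,9) fires=1
i=6 t=23 v=4: → [18,27); WM=12
i=7 t=4 v=7: DROP (t<12-2); WM=12
i=8 t=15 v=9: → [9,18); WM=20; [9,18) fires=6
i=9 t=11 v=5: DROP (t<20-2); WM=20
i=10 t=26 v=9: → [18,27); WM=20
i=11 t=26 v=3: → [18,27); WM=23

5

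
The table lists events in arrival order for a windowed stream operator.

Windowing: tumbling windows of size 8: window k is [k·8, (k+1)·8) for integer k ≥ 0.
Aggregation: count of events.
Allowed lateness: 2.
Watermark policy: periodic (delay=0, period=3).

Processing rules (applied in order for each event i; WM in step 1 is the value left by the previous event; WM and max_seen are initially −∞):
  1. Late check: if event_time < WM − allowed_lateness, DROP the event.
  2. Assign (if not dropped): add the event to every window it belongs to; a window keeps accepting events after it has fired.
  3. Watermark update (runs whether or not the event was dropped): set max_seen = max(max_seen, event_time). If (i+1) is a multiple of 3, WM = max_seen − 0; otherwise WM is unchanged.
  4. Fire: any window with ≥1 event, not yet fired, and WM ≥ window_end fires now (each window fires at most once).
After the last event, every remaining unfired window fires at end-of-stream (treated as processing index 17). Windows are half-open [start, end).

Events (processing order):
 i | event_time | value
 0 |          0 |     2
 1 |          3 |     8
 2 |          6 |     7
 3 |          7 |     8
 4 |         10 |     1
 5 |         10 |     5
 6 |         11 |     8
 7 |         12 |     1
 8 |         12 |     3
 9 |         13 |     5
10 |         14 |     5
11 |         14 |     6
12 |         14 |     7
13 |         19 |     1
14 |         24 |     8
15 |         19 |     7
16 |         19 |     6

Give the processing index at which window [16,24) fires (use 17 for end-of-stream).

14

i=0 t=0 v=2: → [0,8); WM=−∞
i=1 t=3 v=8: → [0,8); WM=−∞
i=2 t=6 v=7: → [0,8); WM=6
i=3 t=7 v=8: → [0,8); WM=6
i=4 t=10 v=1: → [8,16); WM=6
i=5 t=10 v=5: → [8,16); WM=10; [0,8) fires=4
i=6 t=11 v=8: → [8,16); WM=10
i=7 t=12 v=1: → [8,16); WM=10
i=8 t=12 v=3: → [8,16); WM=12
i=9 t=13 v=5: → [8,16); WM=12
i=10 t=14 v=5: → [8,16); WM=12
i=11 t=14 v=6: → [8,16); WM=14
i=12 t=14 v=7: → [8,16); WM=14
i=13 t=19 v=1: → [16,24); WM=14
i=14 t=24 v=8: → [24,32); WM=24; [8,16) fires=9 [16,24) fires=1
i=15 t=19 v=7: DROP (t<24-2); WM=24
i=16 t=19 v=6: DROP (t<24-2); WM=24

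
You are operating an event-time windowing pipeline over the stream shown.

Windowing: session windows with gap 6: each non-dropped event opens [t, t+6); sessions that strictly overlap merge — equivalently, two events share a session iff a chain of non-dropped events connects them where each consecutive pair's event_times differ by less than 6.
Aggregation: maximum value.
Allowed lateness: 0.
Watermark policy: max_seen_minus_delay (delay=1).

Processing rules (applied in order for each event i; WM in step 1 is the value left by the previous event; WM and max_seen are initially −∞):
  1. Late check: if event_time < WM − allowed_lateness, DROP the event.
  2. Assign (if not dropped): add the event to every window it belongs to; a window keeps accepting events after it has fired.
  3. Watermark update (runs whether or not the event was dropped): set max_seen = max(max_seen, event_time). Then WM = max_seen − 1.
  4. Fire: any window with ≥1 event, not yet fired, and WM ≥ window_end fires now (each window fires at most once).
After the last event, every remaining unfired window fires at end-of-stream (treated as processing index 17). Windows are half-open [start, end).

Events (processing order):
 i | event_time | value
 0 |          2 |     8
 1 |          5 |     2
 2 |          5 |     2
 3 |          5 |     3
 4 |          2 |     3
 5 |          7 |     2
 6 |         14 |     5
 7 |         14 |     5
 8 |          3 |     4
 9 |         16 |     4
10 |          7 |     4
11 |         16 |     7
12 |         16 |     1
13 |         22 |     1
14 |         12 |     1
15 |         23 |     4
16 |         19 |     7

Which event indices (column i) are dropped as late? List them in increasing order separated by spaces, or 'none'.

4 8 10 14 16

i=0 t=2 v=8: → [2,8); WM=1
i=1 t=5 v=2: → [2,11); WM=4
i=2 t=5 v=2: → [2,11); WM=4
i=3 t=5 v=3: → [2,11); WM=4
i=4 t=2 v=3: DROP (t<4-0); WM=4
i=5 t=7 v=2: → [2,13); WM=6
i=6 t=14 v=5: → [14,20); WM=13
i=7 t=14 v=5: → [14,20); WM=13
i=8 t=3 v=4: DROP (t<13-0); WM=13
i=9 t=16 v=4: → [14,22); WM=15
i=10 t=7 v=4: DROP (t<15-0); WM=15
i=11 t=16 v=7: → [14,22); WM=15
i=12 t=16 v=1: → [14,22); WM=15
i=13 t=22 v=1: → [22,28); WM=21
i=14 t=12 v=1: DROP (t<21-0); WM=21
i=15 t=23 v=4: → [22,29); WM=22
i=16 t=19 v=7: DROP (t<22-0); WM=22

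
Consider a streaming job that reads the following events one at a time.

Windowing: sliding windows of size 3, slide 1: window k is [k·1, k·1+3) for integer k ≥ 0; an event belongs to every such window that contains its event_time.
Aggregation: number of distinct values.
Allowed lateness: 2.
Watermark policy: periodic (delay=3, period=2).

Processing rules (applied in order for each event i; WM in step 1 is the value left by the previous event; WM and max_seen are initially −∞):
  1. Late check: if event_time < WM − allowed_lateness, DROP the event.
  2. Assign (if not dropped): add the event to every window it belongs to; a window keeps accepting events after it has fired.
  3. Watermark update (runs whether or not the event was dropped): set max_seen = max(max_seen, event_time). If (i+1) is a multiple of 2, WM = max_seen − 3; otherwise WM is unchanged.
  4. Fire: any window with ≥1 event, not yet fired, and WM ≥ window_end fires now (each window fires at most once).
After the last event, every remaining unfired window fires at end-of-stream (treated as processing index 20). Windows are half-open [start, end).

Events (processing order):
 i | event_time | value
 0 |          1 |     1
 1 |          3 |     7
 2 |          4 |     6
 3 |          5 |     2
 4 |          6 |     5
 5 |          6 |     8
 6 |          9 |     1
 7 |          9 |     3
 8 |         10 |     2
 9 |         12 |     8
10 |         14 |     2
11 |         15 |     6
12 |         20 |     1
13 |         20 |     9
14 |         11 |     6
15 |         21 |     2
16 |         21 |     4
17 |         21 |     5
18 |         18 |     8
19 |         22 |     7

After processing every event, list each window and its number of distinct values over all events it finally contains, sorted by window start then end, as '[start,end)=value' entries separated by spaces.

i=0 t=1 v=1: → [1,4),[0,3); WM=−∞
i=1 t=3 v=7: → [3,6),[2,5),[1,4); WM=0
i=2 t=4 v=6: → [4,7),[3,6),[2,5); WM=0
i=3 t=5 v=2: → [5,8),[4,7),[3,6); WM=2
i=4 t=6 v=5: → [6,9),[5,8),[4,7); WM=2
i=5 t=6 v=8: → [6,9),[5,8),[4,7); WM=3; [0,3) fires=1
i=6 t=9 v=1: → [9,12),[8,11),[7,10); WM=3
i=7 t=9 v=3: → [9,12),[8,11),[7,10); WM=6; [1,4) fires=2 [2,5) fires=2 [3,6) fires=3
i=8 t=10 v=2: → [10,13),[9,12),[8,11); WM=6
i=9 t=12 v=8: → [12,15),[11,14),[10,13); WM=9; [4,7) fires=4 [5,8) fires=3 [6,9) fires=2
i=10 t=14 v=2: → [14,17),[13,16),[12,15); WM=9
i=11 t=15 v=6: → [15,18),[14,17),[13,16); WM=12; [7,10) fires=2 [8,11) fires=3 [9,12) fires=3
i=12 t=20 v=1: → [20,23),[19,22),[18,21); WM=12
i=13 t=20 v=9: → [20,23),[19,22),[18,21); WM=17; [10,13) fires=2 [11,14) fires=1 [12,15) fires=2 [13,16) fires=2 [14,17) fires=2
i=14 t=11 v=6: DROP (t<17-2); WM=17
i=15 t=21 v=2: → [21,24),[20,23),[19,22); WM=18; [15,18) fires=1
i=16 t=21 v=4: → [21,24),[20,23),[19,22); WM=18
i=17 t=21 v=5: → [21,24),[20,23),[19,22); WM=18
i=18 t=18 v=8: → [18,21),[17,20),[16,19); WM=18
i=19 t=22 v=7: → [22,25),[21,24),[20,23); WM=19; [16,19) fires=1

[0,3)=1 [1,4)=2 [2,5)=2 [3,6)=3 [4,7)=4 [5,8)=3 [6,9)=2 [7,10)=2 [8,11)=3 [9,12)=3 [10,13)=2 [11,14)=1 [12,15)=2 [13,16)=2 [14,17)=2 [15,18)=1 [16,19)=1 [17,20)=1 [18,21)=3 [19,22)=5 [20,23)=6 [21,24)=4 [22,25)=1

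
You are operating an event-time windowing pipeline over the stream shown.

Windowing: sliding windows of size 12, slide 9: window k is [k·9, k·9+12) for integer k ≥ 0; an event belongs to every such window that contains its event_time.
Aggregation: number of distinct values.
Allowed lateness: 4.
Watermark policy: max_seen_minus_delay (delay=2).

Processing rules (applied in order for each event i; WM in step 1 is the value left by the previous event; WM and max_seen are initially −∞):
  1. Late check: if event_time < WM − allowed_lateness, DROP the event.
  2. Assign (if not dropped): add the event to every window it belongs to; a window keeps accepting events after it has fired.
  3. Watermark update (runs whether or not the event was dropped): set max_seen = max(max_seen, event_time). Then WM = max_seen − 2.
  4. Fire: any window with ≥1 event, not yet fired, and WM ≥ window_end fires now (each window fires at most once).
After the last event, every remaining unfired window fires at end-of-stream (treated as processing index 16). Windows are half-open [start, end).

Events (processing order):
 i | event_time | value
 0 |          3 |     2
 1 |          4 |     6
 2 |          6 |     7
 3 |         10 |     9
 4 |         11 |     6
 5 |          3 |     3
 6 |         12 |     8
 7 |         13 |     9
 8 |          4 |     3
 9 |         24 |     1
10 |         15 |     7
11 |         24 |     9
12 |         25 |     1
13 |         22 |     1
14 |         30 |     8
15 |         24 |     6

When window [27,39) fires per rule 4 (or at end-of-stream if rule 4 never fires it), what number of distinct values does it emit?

i=0 t=3 v=2: → [0,12); WM=1
i=1 t=4 v=6: → [0,12); WM=2
i=2 t=6 v=7: → [0,12); WM=4
i=3 t=10 v=9: → [9,21),[0,12); WM=8
i=4 t=11 v=6: → [9,21),[0,12); WM=9
i=5 t=3 v=3: DROP (t<9-4); WM=9
i=6 t=12 v=8: → [9,21); WM=10
i=7 t=13 v=9: → [9,21); WM=11
i=8 t=4 v=3: DROP (t<11-4); WM=11
i=9 t=24 v=1: → [18,30); WM=22; [0,12) fires=4 [9,21) fires=3
i=10 t=15 v=7: DROP (t<22-4); WM=22
i=11 t=24 v=9: → [18,30); WM=22
i=12 t=25 v=1: → [18,30); WM=23
i=13 t=22 v=1: → [18,30); WM=23
i=14 t=30 v=8: → [27,39); WM=28
i=15 t=24 v=6: → [18,30); WM=28

1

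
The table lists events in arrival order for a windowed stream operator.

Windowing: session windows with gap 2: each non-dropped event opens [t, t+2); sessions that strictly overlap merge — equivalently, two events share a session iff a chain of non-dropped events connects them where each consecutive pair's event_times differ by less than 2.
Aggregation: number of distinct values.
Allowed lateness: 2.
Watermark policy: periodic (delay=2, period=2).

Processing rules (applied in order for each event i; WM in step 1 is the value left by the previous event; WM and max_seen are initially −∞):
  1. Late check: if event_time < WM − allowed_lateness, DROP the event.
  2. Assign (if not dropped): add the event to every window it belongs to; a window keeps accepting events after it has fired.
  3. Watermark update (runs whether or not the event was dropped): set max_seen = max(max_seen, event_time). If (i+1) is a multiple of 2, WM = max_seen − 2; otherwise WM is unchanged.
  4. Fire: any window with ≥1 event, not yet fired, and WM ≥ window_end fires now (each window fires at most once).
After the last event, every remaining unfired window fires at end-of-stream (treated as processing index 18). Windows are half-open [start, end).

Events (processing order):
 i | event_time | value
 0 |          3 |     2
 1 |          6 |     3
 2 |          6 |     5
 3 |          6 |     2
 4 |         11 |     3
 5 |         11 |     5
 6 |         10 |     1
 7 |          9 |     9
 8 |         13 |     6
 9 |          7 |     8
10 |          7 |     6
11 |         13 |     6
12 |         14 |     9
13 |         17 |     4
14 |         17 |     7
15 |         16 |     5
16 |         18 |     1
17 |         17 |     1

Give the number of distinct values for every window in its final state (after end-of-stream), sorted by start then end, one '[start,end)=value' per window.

i=0 t=3 v=2: → [3,5); WM=−∞
i=1 t=6 v=3: → [6,8); WM=4
i=2 t=6 v=5: → [6,8); WM=4
i=3 t=6 v=2: → [6,8); WM=4
i=4 t=11 v=3: → [11,13); WM=4
i=5 t=11 v=5: → [11,13); WM=9
i=6 t=10 v=1: → [10,13); WM=9
i=7 t=9 v=9: → [9,13); WM=9
i=8 t=13 v=6: → [13,15); WM=9
i=9 t=7 v=8: → [6,9); WM=11
i=10 t=7 v=6: DROP (t<11-2); WM=11
i=11 t=13 v=6: → [13,15); WM=11
i=12 t=14 v=9: → [13,16); WM=11
i=13 t=17 v=4: → [17,19); WM=15
i=14 t=17 v=7: → [17,19); WM=15
i=15 t=16 v=5: → [16,19); WM=15
i=16 t=18 v=1: → [16,20); WM=15
i=17 t=17 v=1: → [16,20); WM=16

[3,5)=1 [6,9)=4 [9,13)=4 [13,16)=2 [16,20)=4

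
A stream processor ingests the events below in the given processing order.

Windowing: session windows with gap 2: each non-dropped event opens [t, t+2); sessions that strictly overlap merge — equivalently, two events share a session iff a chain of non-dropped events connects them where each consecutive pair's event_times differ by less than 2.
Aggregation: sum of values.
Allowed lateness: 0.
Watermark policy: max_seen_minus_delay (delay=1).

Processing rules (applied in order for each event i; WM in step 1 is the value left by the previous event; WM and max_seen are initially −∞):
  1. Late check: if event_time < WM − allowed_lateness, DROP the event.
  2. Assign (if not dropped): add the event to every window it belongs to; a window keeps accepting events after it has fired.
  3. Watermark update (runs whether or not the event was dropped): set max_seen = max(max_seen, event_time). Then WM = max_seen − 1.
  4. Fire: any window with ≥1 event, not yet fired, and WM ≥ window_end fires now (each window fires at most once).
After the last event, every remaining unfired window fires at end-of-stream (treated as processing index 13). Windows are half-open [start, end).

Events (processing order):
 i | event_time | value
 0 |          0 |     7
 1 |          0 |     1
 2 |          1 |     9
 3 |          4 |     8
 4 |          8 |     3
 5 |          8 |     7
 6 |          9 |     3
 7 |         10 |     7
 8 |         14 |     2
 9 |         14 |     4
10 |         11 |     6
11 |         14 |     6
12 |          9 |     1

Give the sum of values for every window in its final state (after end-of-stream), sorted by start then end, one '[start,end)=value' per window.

i=0 t=0 v=7: → [0,2); WM=-1
i=1 t=0 v=1: → [0,2); WM=-1
i=2 t=1 v=9: → [0,3); WM=0
i=3 t=4 v=8: → [4,6); WM=3
i=4 t=8 v=3: → [8,10); WM=7
i=5 t=8 v=7: → [8,10); WM=7
i=6 t=9 v=3: → [8,11); WM=8
i=7 t=10 v=7: → [8,12); WM=9
i=8 t=14 v=2: → [14,16); WM=13
i=9 t=14 v=4: → [14,16); WM=13
i=10 t=11 v=6: DROP (t<13-0); WM=13
i=11 t=14 v=6: → [14,16); WM=13
i=12 t=9 v=1: DROP (t<13-0); WM=13

[0,3)=17 [4,6)=8 [8,12)=20 [14,16)=12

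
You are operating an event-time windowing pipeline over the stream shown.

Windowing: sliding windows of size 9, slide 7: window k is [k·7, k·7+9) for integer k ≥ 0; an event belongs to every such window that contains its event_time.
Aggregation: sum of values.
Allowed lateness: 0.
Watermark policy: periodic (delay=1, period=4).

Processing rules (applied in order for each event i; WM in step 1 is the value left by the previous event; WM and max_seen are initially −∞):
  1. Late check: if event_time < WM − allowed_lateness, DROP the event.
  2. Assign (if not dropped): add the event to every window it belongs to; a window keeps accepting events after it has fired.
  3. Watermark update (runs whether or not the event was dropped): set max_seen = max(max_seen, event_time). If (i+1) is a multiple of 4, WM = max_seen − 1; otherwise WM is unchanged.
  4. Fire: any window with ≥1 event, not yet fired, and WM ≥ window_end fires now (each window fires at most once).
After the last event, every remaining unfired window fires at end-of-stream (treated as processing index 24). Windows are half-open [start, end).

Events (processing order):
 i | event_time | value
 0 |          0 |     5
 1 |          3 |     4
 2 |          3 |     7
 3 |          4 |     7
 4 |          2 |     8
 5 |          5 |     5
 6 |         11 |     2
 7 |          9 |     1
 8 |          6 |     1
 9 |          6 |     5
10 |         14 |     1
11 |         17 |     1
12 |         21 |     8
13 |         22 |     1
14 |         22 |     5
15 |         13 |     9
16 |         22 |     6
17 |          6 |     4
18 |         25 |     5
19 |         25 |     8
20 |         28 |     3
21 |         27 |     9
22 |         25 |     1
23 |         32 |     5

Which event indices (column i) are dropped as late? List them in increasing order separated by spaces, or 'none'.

i=0 t=0 v=5: → [0,9); WM=−∞
i=1 t=3 v=4: → [0,9); WM=−∞
i=2 t=3 v=7: → [0,9); WM=−∞
i=3 t=4 v=7: → [0,9); WM=3
i=4 t=2 v=8: DROP (t<3-0); WM=3
i=5 t=5 v=5: → [0,9); WM=3
i=6 t=11 v=2: → [7,16); WM=3
i=7 t=9 v=1: → [7,16); WM=10; [0,9) fires=28
i=8 t=6 v=1: DROP (t<10-0); WM=10
i=9 t=6 v=5: DROP (t<10-0); WM=10
i=10 t=14 v=1: → [14,23),[7,16); WM=10
i=11 t=17 v=1: → [14,23); WM=16; [7,16) fires=4
i=12 t=21 v=8: → [21,30),[14,23); WM=16
i=13 t=22 v=1: → [21,30),[14,23); WM=16
i=14 t=22 v=5: → [21,30),[14,23); WM=16
i=15 t=13 v=9: DROP (t<16-0); WM=21
i=16 t=22 v=6: → [21,30),[14,23); WM=21
i=17 t=6 v=4: DROP (t<21-0); WM=21
i=18 t=25 v=5: → [21,30); WM=21
i=19 t=25 v=8: → [21,30); WM=24; [14,23) fires=22
i=20 t=28 v=3: → [28,37),[21,30); WM=24
i=21 t=27 v=9: → [21,30); WM=24
i=22 t=25 v=1: → [21,30); WM=24
i=23 t=32 v=5: → [28,37); WM=31; [21,30) fires=46

4 8 9 15 17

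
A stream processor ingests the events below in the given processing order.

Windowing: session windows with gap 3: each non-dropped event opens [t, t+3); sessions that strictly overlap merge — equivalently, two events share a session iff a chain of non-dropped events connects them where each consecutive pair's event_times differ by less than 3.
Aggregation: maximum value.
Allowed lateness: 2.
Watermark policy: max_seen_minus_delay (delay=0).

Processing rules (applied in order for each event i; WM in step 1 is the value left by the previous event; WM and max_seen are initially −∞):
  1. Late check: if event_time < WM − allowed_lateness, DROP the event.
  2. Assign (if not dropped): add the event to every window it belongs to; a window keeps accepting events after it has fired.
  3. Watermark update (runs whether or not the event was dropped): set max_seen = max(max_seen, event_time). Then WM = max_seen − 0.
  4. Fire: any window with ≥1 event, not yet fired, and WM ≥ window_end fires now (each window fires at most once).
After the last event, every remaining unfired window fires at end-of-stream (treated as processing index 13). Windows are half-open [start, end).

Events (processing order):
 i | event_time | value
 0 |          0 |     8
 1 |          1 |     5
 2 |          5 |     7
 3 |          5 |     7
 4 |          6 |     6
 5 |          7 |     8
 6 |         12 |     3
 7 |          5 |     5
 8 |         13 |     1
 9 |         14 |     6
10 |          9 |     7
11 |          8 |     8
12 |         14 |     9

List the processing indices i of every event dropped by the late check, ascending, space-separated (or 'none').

i=0 t=0 v=8: → [0,3); WM=0
i=1 t=1 v=5: → [0,4); WM=1
i=2 t=5 v=7: → [5,8); WM=5
i=3 t=5 v=7: → [5,8); WM=5
i=4 t=6 v=6: → [5,9); WM=6
i=5 t=7 v=8: → [5,10); WM=7
i=6 t=12 v=3: → [12,15); WM=12
i=7 t=5 v=5: DROP (t<12-2); WM=12
i=8 t=13 v=1: → [12,16); WM=13
i=9 t=14 v=6: → [12,17); WM=14
i=10 t=9 v=7: DROP (t<14-2); WM=14
i=11 t=8 v=8: DROP (t<14-2); WM=14
i=12 t=14 v=9: → [12,17); WM=14

7 10 11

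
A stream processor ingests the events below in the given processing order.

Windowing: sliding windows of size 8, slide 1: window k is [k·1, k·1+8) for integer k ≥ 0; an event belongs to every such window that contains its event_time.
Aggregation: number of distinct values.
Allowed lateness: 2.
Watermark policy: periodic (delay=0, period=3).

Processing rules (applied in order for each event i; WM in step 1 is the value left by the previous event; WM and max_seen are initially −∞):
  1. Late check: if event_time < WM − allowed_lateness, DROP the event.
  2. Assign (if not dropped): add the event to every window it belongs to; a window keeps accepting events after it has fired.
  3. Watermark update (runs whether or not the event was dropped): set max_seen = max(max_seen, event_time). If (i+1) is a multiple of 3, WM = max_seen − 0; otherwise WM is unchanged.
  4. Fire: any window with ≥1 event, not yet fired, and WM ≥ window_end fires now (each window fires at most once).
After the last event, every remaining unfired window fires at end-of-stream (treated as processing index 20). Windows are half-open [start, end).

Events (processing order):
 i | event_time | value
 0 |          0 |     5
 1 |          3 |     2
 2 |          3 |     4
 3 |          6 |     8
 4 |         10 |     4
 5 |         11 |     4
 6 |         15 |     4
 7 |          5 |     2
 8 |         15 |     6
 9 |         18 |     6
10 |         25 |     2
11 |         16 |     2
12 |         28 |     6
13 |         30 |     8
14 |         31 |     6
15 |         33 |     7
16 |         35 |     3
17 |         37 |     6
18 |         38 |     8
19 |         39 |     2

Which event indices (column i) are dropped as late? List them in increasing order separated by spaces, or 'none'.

7

i=0 t=0 v=5: → [0,8); WM=−∞
i=1 t=3 v=2: → [3,11),[2,10),[1,9),[0,8); WM=−∞
i=2 t=3 v=4: → [3,11),[2,10),[1,9),[0,8); WM=3
i=3 t=6 v=8: → [6,14),[5,13),[4,12),[3,11),[2,10),[1,9),[0,8); WM=3
i=4 t=10 v=4: → [10,18),[9,17),[8,16),[7,15),[6,14),[5,13),[4,12),[3,11); WM=3
i=5 t=11 v=4: → [11,19),[10,18),[9,17),[8,16),[7,15),[6,14),[5,13),[4,12); WM=11; [0,8) fires=4 [1,9) fires=3 [2,10) fires=3 [3,11) fires=3
i=6 t=15 v=4: → [15,23),[14,22),[13,21),[12,20),[11,19),[10,18),[9,17),[8,16); WM=11
i=7 t=5 v=2: DROP (t<11-2); WM=11
i=8 t=15 v=6: → [15,23),[14,22),[13,21),[12,20),[11,19),[10,18),[9,17),[8,16); WM=15; [4,12) fires=2 [5,13) fires=2 [6,14) fires=2 [7,15) fires=1
i=9 t=18 v=6: → [18,26),[17,25),[16,24),[15,23),[14,22),[13,21),[12,20),[11,19); WM=15
i=10 t=25 v=2: → [25,33),[24,32),[23,31),[22,30),[21,29),[20,28),[19,27),[18,26); WM=15
i=11 t=16 v=2: → [16,24),[15,23),[14,22),[13,21),[12,20),[11,19),[10,18),[9,17); WM=25; [8,16) fires=2 [9,17) fires=3 [10,18) fires=3 [11,19) fires=3 [12,20) fires=3 [13,21) fires=3 [14,22) fires=3 [15,23) fires=3 [16,24) fires=2 [17,25) fires=1
i=12 t=28 v=6: → [28,36),[27,35),[26,34),[25,33),[24,32),[23,31),[22,30),[21,29); WM=25
i=13 t=30 v=8: → [30,38),[29,37),[28,36),[27,35),[26,34),[25,33),[24,32),[23,31); WM=25
i=14 t=31 v=6: → [31,39),[30,38),[29,37),[28,36),[27,35),[26,34),[25,33),[24,32); WM=31; [18,26) fires=2 [19,27) fires=1 [20,28) fires=1 [21,29) fires=2 [22,30) fires=2 [23,31) fires=3
i=15 t=33 v=7: → [33,41),[32,40),[31,39),[30,38),[29,37),[28,36),[27,35),[26,34); WM=31
i=16 t=35 v=3: → [35,43),[34,42),[33,41),[32,40),[31,39),[30,38),[29,37),[28,36); WM=31
i=17 t=37 v=6: → [37,45),[36,44),[35,43),[34,42),[33,41),[32,40),[31,39),[30,38); WM=37; [24,32) fires=3 [25,33) fires=3 [26,34) fires=3 [27,35) fires=3 [28,36) fires=4 [29,37) fires=4
i=18 t=38 v=8: → [38,46),[37,45),[36,44),[35,43),[34,42),[33,41),[32,40),[31,39); WM=37
i=19 t=39 v=2: → [39,47),[38,46),[37,45),[36,44),[35,43),[34,42),[33,41),[32,40); WM=37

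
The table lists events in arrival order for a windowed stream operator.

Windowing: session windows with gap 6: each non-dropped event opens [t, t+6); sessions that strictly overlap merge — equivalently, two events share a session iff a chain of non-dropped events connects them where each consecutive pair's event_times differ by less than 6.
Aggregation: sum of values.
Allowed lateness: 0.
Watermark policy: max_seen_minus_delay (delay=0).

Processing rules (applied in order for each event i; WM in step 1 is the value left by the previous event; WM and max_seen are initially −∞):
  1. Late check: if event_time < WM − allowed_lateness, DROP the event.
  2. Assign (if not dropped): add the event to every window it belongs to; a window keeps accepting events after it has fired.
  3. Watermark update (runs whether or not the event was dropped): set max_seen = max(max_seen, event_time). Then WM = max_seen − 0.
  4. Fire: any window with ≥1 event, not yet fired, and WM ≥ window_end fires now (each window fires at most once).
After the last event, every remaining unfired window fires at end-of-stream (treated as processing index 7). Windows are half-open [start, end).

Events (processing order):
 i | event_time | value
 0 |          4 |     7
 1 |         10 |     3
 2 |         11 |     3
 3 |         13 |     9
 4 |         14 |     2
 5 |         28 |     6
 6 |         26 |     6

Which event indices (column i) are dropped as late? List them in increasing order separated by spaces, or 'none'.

6

i=0 t=4 v=7: → [4,10); WM=4
i=1 t=10 v=3: → [10,16); WM=10
i=2 t=11 v=3: → [10,17); WM=11
i=3 t=13 v=9: → [10,19); WM=13
i=4 t=14 v=2: → [10,20); WM=14
i=5 t=28 v=6: → [28,34); WM=28
i=6 t=26 v=6: DROP (t<28-0); WM=28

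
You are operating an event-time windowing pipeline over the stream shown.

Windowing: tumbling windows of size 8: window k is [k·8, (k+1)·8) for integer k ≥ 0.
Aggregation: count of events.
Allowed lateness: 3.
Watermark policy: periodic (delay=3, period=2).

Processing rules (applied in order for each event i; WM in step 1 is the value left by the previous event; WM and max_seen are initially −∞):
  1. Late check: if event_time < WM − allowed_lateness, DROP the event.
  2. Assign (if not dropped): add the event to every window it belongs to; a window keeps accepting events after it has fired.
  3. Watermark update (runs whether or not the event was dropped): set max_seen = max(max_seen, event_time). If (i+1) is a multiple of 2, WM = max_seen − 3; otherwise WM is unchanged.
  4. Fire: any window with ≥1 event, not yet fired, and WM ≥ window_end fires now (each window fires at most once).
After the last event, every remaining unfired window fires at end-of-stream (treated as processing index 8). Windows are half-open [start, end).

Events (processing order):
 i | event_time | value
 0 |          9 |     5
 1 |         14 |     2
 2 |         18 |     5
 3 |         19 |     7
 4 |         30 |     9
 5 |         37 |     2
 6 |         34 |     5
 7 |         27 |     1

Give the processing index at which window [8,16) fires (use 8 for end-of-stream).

i=0 t=9 v=5: → [8,16); WM=−∞
i=1 t=14 v=2: → [8,16); WM=11
i=2 t=18 v=5: → [16,24); WM=11
i=3 t=19 v=7: → [16,24); WM=16; [8,16) fires=2
i=4 t=30 v=9: → [24,32); WM=16
i=5 t=37 v=2: → [32,40); WM=34; [16,24) fires=2 [24,32) fires=1
i=6 t=34 v=5: → [32,40); WM=34
i=7 t=27 v=1: DROP (t<34-3); WM=34

3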